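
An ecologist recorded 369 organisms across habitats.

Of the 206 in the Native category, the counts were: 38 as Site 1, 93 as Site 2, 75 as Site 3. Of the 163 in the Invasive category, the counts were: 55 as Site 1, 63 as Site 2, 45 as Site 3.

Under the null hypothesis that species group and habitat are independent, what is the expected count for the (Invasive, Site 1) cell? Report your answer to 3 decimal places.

41.081

Row total (Invasive) = 163; column total (Site 1) = 93; grand total N = 369.
Expected count = (row total × column total) / N = 163 × 93 / 369 = 41.081.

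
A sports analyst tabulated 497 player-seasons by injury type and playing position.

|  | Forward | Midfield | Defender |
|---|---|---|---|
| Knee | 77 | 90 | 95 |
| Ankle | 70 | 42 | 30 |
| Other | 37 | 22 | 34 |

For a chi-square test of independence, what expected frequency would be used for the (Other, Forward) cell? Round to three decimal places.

34.431

Row total (Other) = 93; column total (Forward) = 184; grand total N = 497.
Expected count = (row total × column total) / N = 93 × 184 / 497 = 34.431.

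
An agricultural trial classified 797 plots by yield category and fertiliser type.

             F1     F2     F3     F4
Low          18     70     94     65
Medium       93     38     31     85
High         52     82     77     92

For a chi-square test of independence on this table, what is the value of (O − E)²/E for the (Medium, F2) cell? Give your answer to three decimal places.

Row total (Medium) = 247; column total (F2) = 190; N = 797.
Expected count E = 247 × 190 / 797 = 58.8833.
Contribution = (O − E)²/E = (38 − 58.8833)² / 58.8833 = 7.406.

7.406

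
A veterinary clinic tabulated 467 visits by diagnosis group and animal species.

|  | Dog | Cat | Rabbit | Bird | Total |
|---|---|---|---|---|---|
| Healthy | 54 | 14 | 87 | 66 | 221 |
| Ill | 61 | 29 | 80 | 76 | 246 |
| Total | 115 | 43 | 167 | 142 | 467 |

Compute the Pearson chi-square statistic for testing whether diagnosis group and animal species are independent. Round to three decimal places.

5.333

Grand total N = 467.
Expected counts (row total × column total / N):
  Healthy, Dog: 221×115/467 = 54.4218
  Healthy, Cat: 221×43/467 = 20.3490
  Healthy, Rabbit: 221×167/467 = 79.0300
  Healthy, Bird: 221×142/467 = 67.1991
  Ill, Dog: 246×115/467 = 60.5782
  Ill, Cat: 246×43/467 = 22.6510
  Ill, Rabbit: 246×167/467 = 87.9700
  Ill, Bird: 246×142/467 = 74.8009
Contributions (O − E)²/E:
  (54 − 54.4218)²/54.4218 = 0.0033
  (14 − 20.3490)²/20.3490 = 1.9809
  (87 − 79.0300)²/79.0300 = 0.8038
  (66 − 67.1991)²/67.1991 = 0.0214
  (61 − 60.5782)²/60.5782 = 0.0029
  (29 − 22.6510)²/22.6510 = 1.7796
  (80 − 87.9700)²/87.9700 = 0.7221
  (76 − 74.8009)²/74.8009 = 0.0192
χ² = 0.0033 + 1.9809 + 0.8038 + 0.0214 + 0.0029 + 1.7796 + 0.7221 + 0.0192 = 5.333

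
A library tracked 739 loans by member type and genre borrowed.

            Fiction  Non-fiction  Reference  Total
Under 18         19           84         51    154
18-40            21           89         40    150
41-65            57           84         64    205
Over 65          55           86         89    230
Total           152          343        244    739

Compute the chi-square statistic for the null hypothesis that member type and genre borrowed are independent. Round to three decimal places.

31.897

Grand total N = 739.
Expected counts (row total × column total / N):
  Under 18, Fiction: 154×152/739 = 31.6752
  Under 18, Non-fiction: 154×343/739 = 71.4777
  Under 18, Reference: 154×244/739 = 50.8471
  18-40, Fiction: 150×152/739 = 30.8525
  18-40, Non-fiction: 150×343/739 = 69.6211
  18-40, Reference: 150×244/739 = 49.5264
  41-65, Fiction: 205×152/739 = 42.1651
  41-65, Non-fiction: 205×343/739 = 95.1488
  41-65, Reference: 205×244/739 = 67.6861
  Over 65, Fiction: 230×152/739 = 47.3072
  Over 65, Non-fiction: 230×343/739 = 106.7524
  Over 65, Reference: 230×244/739 = 75.9405
Contributions (O − E)²/E:
  (19 − 31.6752)²/31.6752 = 5.0721
  (84 − 71.4777)²/71.4777 = 2.1938
  (51 − 50.8471)²/50.8471 = 0.0005
  (21 − 30.8525)²/30.8525 = 3.1463
  (89 − 69.6211)²/69.6211 = 5.3941
  (40 − 49.5264)²/49.5264 = 1.8324
  (57 − 42.1651)²/42.1651 = 5.2193
  (84 − 95.1488)²/95.1488 = 1.3063
  (64 − 67.6861)²/67.6861 = 0.2007
  (55 − 47.3072)²/47.3072 = 1.2510
  (86 − 106.7524)²/106.7524 = 4.0342
  (89 − 75.9405)²/75.9405 = 2.2458
χ² = 5.0721 + 2.1938 + 0.0005 + 3.1463 + 5.3941 + 1.8324 + 5.2193 + 1.3063 + 0.2007 + 1.2510 + 4.0342 + 2.2458 = 31.897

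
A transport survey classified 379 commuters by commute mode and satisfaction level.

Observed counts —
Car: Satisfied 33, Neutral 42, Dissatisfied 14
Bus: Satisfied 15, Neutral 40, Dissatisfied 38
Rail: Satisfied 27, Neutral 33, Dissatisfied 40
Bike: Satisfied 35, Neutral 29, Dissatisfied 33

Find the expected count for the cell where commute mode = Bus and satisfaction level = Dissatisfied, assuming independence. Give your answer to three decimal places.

30.673

Row total (Bus) = 93; column total (Dissatisfied) = 125; grand total N = 379.
Expected count = (row total × column total) / N = 93 × 125 / 379 = 30.673.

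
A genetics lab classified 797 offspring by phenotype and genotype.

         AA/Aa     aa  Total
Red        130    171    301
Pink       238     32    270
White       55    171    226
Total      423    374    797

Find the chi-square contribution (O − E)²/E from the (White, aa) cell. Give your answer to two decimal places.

Row total (White) = 226; column total (aa) = 374; N = 797.
Expected count E = 226 × 374 / 797 = 106.053.
Contribution = (O − E)²/E = (171 − 106.053)² / 106.053 = 39.77.

39.77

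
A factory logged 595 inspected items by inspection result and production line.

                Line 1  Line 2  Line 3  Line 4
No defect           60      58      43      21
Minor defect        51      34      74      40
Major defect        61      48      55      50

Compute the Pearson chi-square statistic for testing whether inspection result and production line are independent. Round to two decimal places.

25.73

Row totals: 182, 199, 214. Column totals: 172, 140, 172, 111. Grand total N = 595.
Expected counts (row total × column total / N):
  No defect, Line 1: 182×172/595 = 52.612
  No defect, Line 2: 182×140/595 = 42.824
  No defect, Line 3: 182×172/595 = 52.612
  No defect, Line 4: 182×111/595 = 33.953
  Minor defect, Line 1: 199×172/595 = 57.526
  Minor defect, Line 2: 199×140/595 = 46.824
  Minor defect, Line 3: 199×172/595 = 57.526
  Minor defect, Line 4: 199×111/595 = 37.124
  Major defect, Line 1: 214×172/595 = 61.862
  Major defect, Line 2: 214×140/595 = 50.353
  Major defect, Line 3: 214×172/595 = 61.862
  Major defect, Line 4: 214×111/595 = 39.923
Contributions (O − E)²/E:
  (60 − 52.612)²/52.612 = 1.0375
  (58 − 42.824)²/42.824 = 5.3781
  (43 − 52.612)²/52.612 = 1.7561
  (21 − 33.953)²/33.953 = 4.9415
  (51 − 57.526)²/57.526 = 0.7403
  (34 − 46.824)²/46.824 = 3.5122
  (74 − 57.526)²/57.526 = 4.7177
  (40 − 37.124)²/37.124 = 0.2228
  (61 − 61.862)²/61.862 = 0.0120
  (48 − 50.353)²/50.353 = 0.1100
  (55 − 61.862)²/61.862 = 0.7612
  (50 − 39.923)²/39.923 = 2.5435
χ² = 1.0375 + 5.3781 + 1.7561 + 4.9415 + 0.7403 + 3.5122 + 4.7177 + 0.2228 + 0.0120 + 0.1100 + 0.7612 + 2.5435 = 25.73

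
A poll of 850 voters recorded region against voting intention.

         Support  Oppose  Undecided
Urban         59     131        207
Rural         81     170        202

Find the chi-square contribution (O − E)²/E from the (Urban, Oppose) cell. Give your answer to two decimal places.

Row total (Urban) = 397; column total (Oppose) = 301; N = 850.
Expected count E = 397 × 301 / 850 = 140.585.
Contribution = (O − E)²/E = (131 − 140.585)² / 140.585 = 0.65.

0.65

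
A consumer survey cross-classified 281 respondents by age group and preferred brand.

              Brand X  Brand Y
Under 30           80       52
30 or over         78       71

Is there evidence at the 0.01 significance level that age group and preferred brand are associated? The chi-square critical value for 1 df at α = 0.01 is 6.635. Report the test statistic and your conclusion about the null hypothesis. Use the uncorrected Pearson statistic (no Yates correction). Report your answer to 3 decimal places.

1.939; fail to reject H₀

Row totals: 132, 149. Column totals: 158, 123. Grand total N = 281.
Expected counts (row total × column total / N):
  Under 30, Brand X: 132×158/281 = 74.2206
  Under 30, Brand Y: 132×123/281 = 57.7794
  30 or over, Brand X: 149×158/281 = 83.7794
  30 or over, Brand Y: 149×123/281 = 65.2206
Contributions (O − E)²/E:
  (80 − 74.2206)²/74.2206 = 0.4500
  (52 − 57.7794)²/57.7794 = 0.5781
  (78 − 83.7794)²/83.7794 = 0.3987
  (71 − 65.2206)²/65.2206 = 0.5121
χ² = 0.4500 + 0.5781 + 0.3987 + 0.5121 = 1.939
df = (2−1)(2−1) = 1. Since 1.939 < 6.635, fail to reject the null hypothesis of independence at α = 0.01.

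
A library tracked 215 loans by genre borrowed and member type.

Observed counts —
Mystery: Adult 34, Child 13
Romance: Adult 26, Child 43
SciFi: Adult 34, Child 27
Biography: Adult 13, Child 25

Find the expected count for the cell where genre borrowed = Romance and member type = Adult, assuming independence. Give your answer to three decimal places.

34.340

Row total (Romance) = 69; column total (Adult) = 107; grand total N = 215.
Expected count = (row total × column total) / N = 69 × 107 / 215 = 34.340.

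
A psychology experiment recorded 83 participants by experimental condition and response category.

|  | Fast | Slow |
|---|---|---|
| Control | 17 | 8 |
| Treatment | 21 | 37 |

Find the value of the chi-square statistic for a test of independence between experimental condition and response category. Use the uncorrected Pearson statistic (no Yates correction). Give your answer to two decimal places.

7.11

Row totals: 25, 58. Column totals: 38, 45. Grand total N = 83.
Expected counts (row total × column total / N):
  Control, Fast: 25×38/83 = 11.4458
  Control, Slow: 25×45/83 = 13.5542
  Treatment, Fast: 58×38/83 = 26.5542
  Treatment, Slow: 58×45/83 = 31.4458
Contributions (O − E)²/E:
  (17 − 11.4458)²/11.4458 = 2.6952
  (8 − 13.5542)²/13.5542 = 2.2760
  (21 − 26.5542)²/26.5542 = 1.1617
  (37 − 31.4458)²/31.4458 = 0.9810
χ² = 2.6952 + 2.2760 + 1.1617 + 0.9810 = 7.11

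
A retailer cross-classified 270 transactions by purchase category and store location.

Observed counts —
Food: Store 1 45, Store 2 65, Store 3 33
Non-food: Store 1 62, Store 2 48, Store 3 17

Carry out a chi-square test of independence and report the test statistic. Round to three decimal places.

Row totals: 143, 127. Column totals: 107, 113, 50. Grand total N = 270.
Expected counts (row total × column total / N):
  Food, Store 1: 143×107/270 = 56.6704
  Food, Store 2: 143×113/270 = 59.8481
  Food, Store 3: 143×50/270 = 26.4815
  Non-food, Store 1: 127×107/270 = 50.3296
  Non-food, Store 2: 127×113/270 = 53.1519
  Non-food, Store 3: 127×50/270 = 23.5185
Contributions (O − E)²/E:
  (45 − 56.6704)²/56.6704 = 2.4033
  (65 − 59.8481)²/59.8481 = 0.4435
  (33 − 26.4815)²/26.4815 = 1.6045
  (62 − 50.3296)²/50.3296 = 2.7061
  (48 − 53.1519)²/53.1519 = 0.4994
  (17 − 23.5185)²/23.5185 = 1.8067
χ² = 2.4033 + 0.4435 + 1.6045 + 2.7061 + 0.4994 + 1.8067 = 9.464

9.464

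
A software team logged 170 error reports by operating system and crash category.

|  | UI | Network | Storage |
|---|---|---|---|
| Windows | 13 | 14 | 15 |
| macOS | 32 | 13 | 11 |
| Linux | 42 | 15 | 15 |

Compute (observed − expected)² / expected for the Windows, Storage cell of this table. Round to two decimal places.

Row total (Windows) = 42; column total (Storage) = 41; N = 170.
Expected count E = 42 × 41 / 170 = 10.129.
Contribution = (O − E)²/E = (15 − 10.129)² / 10.129 = 2.34.

2.34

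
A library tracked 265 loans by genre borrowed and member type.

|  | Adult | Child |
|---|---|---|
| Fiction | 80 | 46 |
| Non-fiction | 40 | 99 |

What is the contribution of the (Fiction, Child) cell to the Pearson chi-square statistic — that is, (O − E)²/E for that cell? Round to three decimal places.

7.635

Row total (Fiction) = 126; column total (Child) = 145; N = 265.
Expected count E = 126 × 145 / 265 = 68.9434.
Contribution = (O − E)²/E = (46 − 68.9434)² / 68.9434 = 7.635.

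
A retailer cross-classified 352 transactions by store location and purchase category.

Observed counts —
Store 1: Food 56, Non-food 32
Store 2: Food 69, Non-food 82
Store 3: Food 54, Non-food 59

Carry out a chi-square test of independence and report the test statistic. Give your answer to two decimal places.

7.79

Row totals: 88, 151, 113. Column totals: 179, 173. Grand total N = 352.
Expected counts (row total × column total / N):
  Store 1, Food: 88×179/352 = 44.750
  Store 1, Non-food: 88×173/352 = 43.250
  Store 2, Food: 151×179/352 = 76.787
  Store 2, Non-food: 151×173/352 = 74.213
  Store 3, Food: 113×179/352 = 57.463
  Store 3, Non-food: 113×173/352 = 55.537
Contributions (O − E)²/E:
  (56 − 44.750)²/44.750 = 2.8282
  (32 − 43.250)²/43.250 = 2.9263
  (69 − 76.787)²/76.787 = 0.7897
  (82 − 74.213)²/74.213 = 0.8171
  (54 − 57.463)²/57.463 = 0.2087
  (59 − 55.537)²/55.537 = 0.2159
χ² = 2.8282 + 2.9263 + 0.7897 + 0.8171 + 0.2087 + 0.2159 = 7.79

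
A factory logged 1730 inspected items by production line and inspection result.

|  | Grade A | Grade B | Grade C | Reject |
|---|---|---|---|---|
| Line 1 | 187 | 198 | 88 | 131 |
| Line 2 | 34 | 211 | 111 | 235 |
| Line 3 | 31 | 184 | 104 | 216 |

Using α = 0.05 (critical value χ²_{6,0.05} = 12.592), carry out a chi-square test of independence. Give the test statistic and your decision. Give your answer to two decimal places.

216.07; reject H₀

Row totals: 604, 591, 535. Column totals: 252, 593, 303, 582. Grand total N = 1730.
Expected counts (row total × column total / N):
  Line 1, Grade A: 604×252/1730 = 87.982
  Line 1, Grade B: 604×593/1730 = 207.036
  Line 1, Grade C: 604×303/1730 = 105.787
  Line 1, Reject: 604×582/1730 = 203.195
  Line 2, Grade A: 591×252/1730 = 86.088
  Line 2, Grade B: 591×593/1730 = 202.580
  Line 2, Grade C: 591×303/1730 = 103.510
  Line 2, Reject: 591×582/1730 = 198.822
  Line 3, Grade A: 535×252/1730 = 77.931
  Line 3, Grade B: 535×593/1730 = 183.384
  Line 3, Grade C: 535×303/1730 = 93.702
  Line 3, Reject: 535×582/1730 = 179.983
Contributions (O − E)²/E:
  (187 − 87.982)²/87.982 = 111.4383
  (198 − 207.036)²/207.036 = 0.3944
  (88 − 105.787)²/105.787 = 2.9907
  (131 − 203.195)²/203.195 = 25.6508
  (34 − 86.088)²/86.088 = 31.5161
  (211 − 202.580)²/202.580 = 0.3500
  (111 − 103.510)²/103.510 = 0.5420
  (235 − 198.822)²/198.822 = 6.5830
  (31 − 77.931)²/77.931 = 28.2624
  (184 − 183.384)²/183.384 = 0.0021
  (104 − 93.702)²/93.702 = 1.1318
  (216 − 179.983)²/179.983 = 7.2075
χ² = 111.4383 + 0.3944 + 2.9907 + 25.6508 + 31.5161 + 0.3500 + 0.5420 + 6.5830 + 28.2624 + 0.0021 + 1.1318 + 7.2075 = 216.07
df = (3−1)(4−1) = 6. Since 216.07 > 12.592, reject the null hypothesis of independence at α = 0.05.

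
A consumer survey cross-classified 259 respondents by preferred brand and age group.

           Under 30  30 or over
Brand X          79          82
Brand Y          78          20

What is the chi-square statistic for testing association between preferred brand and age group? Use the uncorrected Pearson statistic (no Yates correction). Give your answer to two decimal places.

23.78

Row totals: 161, 98. Column totals: 157, 102. Grand total N = 259.
Expected counts (row total × column total / N):
  Brand X, Under 30: 161×157/259 = 97.595
  Brand X, 30 or over: 161×102/259 = 63.405
  Brand Y, Under 30: 98×157/259 = 59.405
  Brand Y, 30 or over: 98×102/259 = 38.595
Contributions (O − E)²/E:
  (79 − 97.595)²/97.595 = 3.5429
  (82 − 63.405)²/63.405 = 5.4534
  (78 − 59.405)²/59.405 = 5.8206
  (20 − 38.595)²/38.595 = 8.9590
χ² = 3.5429 + 5.4534 + 5.8206 + 8.9590 = 23.78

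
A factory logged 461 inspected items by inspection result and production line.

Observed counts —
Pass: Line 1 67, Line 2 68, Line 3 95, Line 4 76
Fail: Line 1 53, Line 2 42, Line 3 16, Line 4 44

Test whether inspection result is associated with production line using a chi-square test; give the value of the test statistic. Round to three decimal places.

Row totals: 306, 155. Column totals: 120, 110, 111, 120. Grand total N = 461.
Expected counts (row total × column total / N):
  Pass, Line 1: 306×120/461 = 79.6529
  Pass, Line 2: 306×110/461 = 73.0152
  Pass, Line 3: 306×111/461 = 73.6790
  Pass, Line 4: 306×120/461 = 79.6529
  Fail, Line 1: 155×120/461 = 40.3471
  Fail, Line 2: 155×110/461 = 36.9848
  Fail, Line 3: 155×111/461 = 37.3210
  Fail, Line 4: 155×120/461 = 40.3471
Contributions (O − E)²/E:
  (67 − 79.6529)²/79.6529 = 2.0099
  (68 − 73.0152)²/73.0152 = 0.3445
  (95 − 73.6790)²/73.6790 = 6.1698
  (76 − 79.6529)²/79.6529 = 0.1675
  (53 − 40.3471)²/40.3471 = 3.9680
  (42 − 36.9848)²/36.9848 = 0.6801
  (16 − 37.3210)²/37.3210 = 12.1804
  (44 − 40.3471)²/40.3471 = 0.3307
χ² = 2.0099 + 0.3445 + 6.1698 + 0.1675 + 3.9680 + 0.6801 + 12.1804 + 0.3307 = 25.851

25.851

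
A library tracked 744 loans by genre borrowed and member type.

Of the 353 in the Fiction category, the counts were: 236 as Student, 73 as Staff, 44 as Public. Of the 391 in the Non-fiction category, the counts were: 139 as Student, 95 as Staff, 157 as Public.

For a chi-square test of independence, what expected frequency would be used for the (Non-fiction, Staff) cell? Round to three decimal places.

Row total (Non-fiction) = 391; column total (Staff) = 168; grand total N = 744.
Expected count = (row total × column total) / N = 391 × 168 / 744 = 88.290.

88.290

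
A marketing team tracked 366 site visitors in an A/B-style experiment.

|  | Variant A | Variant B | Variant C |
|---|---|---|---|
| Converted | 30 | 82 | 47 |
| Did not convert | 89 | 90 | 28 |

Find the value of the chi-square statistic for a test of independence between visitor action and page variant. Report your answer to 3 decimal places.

Row totals: 159, 207. Column totals: 119, 172, 75. Grand total N = 366.
Expected counts (row total × column total / N):
  Converted, Variant A: 159×119/366 = 51.6967
  Converted, Variant B: 159×172/366 = 74.7213
  Converted, Variant C: 159×75/366 = 32.5820
  Did not convert, Variant A: 207×119/366 = 67.3033
  Did not convert, Variant B: 207×172/366 = 97.2787
  Did not convert, Variant C: 207×75/366 = 42.4180
Contributions (O − E)²/E:
  (30 − 51.6967)²/51.6967 = 9.1059
  (82 − 74.7213)²/74.7213 = 0.7090
  (47 − 32.5820)²/32.5820 = 6.3802
  (89 − 67.3033)²/67.3033 = 6.9944
  (90 − 97.2787)²/97.2787 = 0.5446
  (28 − 42.4180)²/42.4180 = 4.9007
χ² = 9.1059 + 0.7090 + 6.3802 + 6.9944 + 0.5446 + 4.9007 = 28.635

28.635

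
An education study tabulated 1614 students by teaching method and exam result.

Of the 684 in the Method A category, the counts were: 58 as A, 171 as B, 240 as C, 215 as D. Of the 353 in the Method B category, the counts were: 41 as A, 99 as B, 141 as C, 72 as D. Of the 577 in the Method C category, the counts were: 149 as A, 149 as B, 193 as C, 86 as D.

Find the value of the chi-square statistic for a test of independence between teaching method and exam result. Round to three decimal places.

Row totals: 684, 353, 577. Column totals: 248, 419, 574, 373. Grand total N = 1614.
Expected counts (row total × column total / N):
  Method A, A: 684×248/1614 = 105.10037
  Method A, B: 684×419/1614 = 177.56877
  Method A, C: 684×574/1614 = 243.25651
  Method A, D: 684×373/1614 = 158.07435
  Method B, A: 353×248/1614 = 54.24040
  Method B, B: 353×419/1614 = 91.64002
  Method B, C: 353×574/1614 = 125.54027
  Method B, D: 353×373/1614 = 81.57931
  Method C, A: 577×248/1614 = 88.65923
  Method C, B: 577×419/1614 = 149.79120
  Method C, C: 577×574/1614 = 205.20322
  Method C, D: 577×373/1614 = 133.34634
Contributions (O − E)²/E:
  (58 − 105.10037)²/105.10037 = 21.1079
  (171 − 177.56877)²/177.56877 = 0.2430
  (240 − 243.25651)²/243.25651 = 0.0436
  (215 − 158.07435)²/158.07435 = 20.5000
  (41 − 54.24040)²/54.24040 = 3.2321
  (99 − 91.64002)²/91.64002 = 0.5911
  (141 − 125.54027)²/125.54027 = 1.9038
  (72 − 81.57931)²/81.57931 = 1.1248
  (149 − 88.65923)²/88.65923 = 41.0675
  (149 − 149.79120)²/149.79120 = 0.0042
  (193 − 205.20322)²/205.20322 = 0.7257
  (86 − 133.34634)²/133.34634 = 16.8109
χ² = 21.1079 + 0.2430 + 0.0436 + 20.5000 + 3.2321 + 0.5911 + 1.9038 + 1.1248 + 41.0675 + 0.0042 + 0.7257 + 16.8109 = 107.355

107.355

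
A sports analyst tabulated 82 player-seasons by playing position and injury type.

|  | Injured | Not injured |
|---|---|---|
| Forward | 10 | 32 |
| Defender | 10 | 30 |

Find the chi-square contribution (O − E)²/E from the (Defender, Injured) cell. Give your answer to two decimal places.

Row total (Defender) = 40; column total (Injured) = 20; N = 82.
Expected count E = 40 × 20 / 82 = 9.756.
Contribution = (O − E)²/E = (10 − 9.756)² / 9.756 = 0.01.

0.01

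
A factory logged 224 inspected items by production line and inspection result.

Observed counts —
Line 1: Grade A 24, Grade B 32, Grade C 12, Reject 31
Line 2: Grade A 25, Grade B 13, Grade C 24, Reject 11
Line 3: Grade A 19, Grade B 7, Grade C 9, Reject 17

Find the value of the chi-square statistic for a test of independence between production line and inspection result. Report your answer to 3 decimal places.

23.344

Row totals: 99, 73, 52. Column totals: 68, 52, 45, 59. Grand total N = 224.
Expected counts (row total × column total / N):
  Line 1, Grade A: 99×68/224 = 30.05357
  Line 1, Grade B: 99×52/224 = 22.98214
  Line 1, Grade C: 99×45/224 = 19.88839
  Line 1, Reject: 99×59/224 = 26.07589
  Line 2, Grade A: 73×68/224 = 22.16071
  Line 2, Grade B: 73×52/224 = 16.94643
  Line 2, Grade C: 73×45/224 = 14.66518
  Line 2, Reject: 73×59/224 = 19.22768
  Line 3, Grade A: 52×68/224 = 15.78571
  Line 3, Grade B: 52×52/224 = 12.07143
  Line 3, Grade C: 52×45/224 = 10.44643
  Line 3, Reject: 52×59/224 = 13.69643
Contributions (O − E)²/E:
  (24 − 30.05357)²/30.05357 = 1.2193
  (32 − 22.98214)²/22.98214 = 3.5385
  (12 − 19.88839)²/19.88839 = 3.1288
  (31 − 26.07589)²/26.07589 = 0.9299
  (25 − 22.16071)²/22.16071 = 0.3638
  (13 − 16.94643)²/16.94643 = 0.9190
  (24 − 14.66518)²/14.66518 = 5.9419
  (11 − 19.22768)²/19.22768 = 3.5207
  (19 − 15.78571)²/15.78571 = 0.6545
  (7 − 12.07143)²/12.07143 = 2.1306
  (9 − 10.44643)²/10.44643 = 0.2003
  (17 − 13.69643)²/13.69643 = 0.7968
χ² = 1.2193 + 3.5385 + 3.1288 + 0.9299 + 0.3638 + 0.9190 + 5.9419 + 3.5207 + 0.6545 + 2.1306 + 0.2003 + 0.7968 = 23.344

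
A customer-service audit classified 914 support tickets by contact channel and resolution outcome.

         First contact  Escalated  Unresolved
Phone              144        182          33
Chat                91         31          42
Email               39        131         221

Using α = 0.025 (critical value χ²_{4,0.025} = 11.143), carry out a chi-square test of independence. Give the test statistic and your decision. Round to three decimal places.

Row totals: 359, 164, 391. Column totals: 274, 344, 296. Grand total N = 914.
Expected counts (row total × column total / N):
  Phone, First contact: 359×274/914 = 107.6214
  Phone, Escalated: 359×344/914 = 135.1160
  Phone, Unresolved: 359×296/914 = 116.2626
  Chat, First contact: 164×274/914 = 49.1641
  Chat, Escalated: 164×344/914 = 61.7243
  Chat, Unresolved: 164×296/914 = 53.1116
  Email, First contact: 391×274/914 = 117.2144
  Email, Escalated: 391×344/914 = 147.1597
  Email, Unresolved: 391×296/914 = 126.6258
Contributions (O − E)²/E:
  (144 − 107.6214)²/107.6214 = 12.2968
  (182 − 135.1160)²/135.1160 = 16.2683
  (33 − 116.2626)²/116.2626 = 59.6293
  (91 − 49.1641)²/49.1641 = 35.6000
  (31 − 61.7243)²/61.7243 = 15.2935
  (42 − 53.1116)²/53.1116 = 2.3247
  (39 − 117.2144)²/117.2144 = 52.1906
  (131 − 147.1597)²/147.1597 = 1.7745
  (221 − 126.6258)²/126.6258 = 70.3371
χ² = 12.2968 + 16.2683 + 59.6293 + 35.6000 + 15.2935 + 2.3247 + 52.1906 + 1.7745 + 70.3371 = 265.715
df = (3−1)(3−1) = 4. Since 265.715 > 11.143, reject the null hypothesis of independence at α = 0.025.

265.715; reject H₀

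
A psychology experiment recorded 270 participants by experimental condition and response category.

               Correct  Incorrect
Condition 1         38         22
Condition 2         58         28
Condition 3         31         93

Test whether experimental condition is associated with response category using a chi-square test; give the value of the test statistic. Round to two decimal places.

Row totals: 60, 86, 124. Column totals: 127, 143. Grand total N = 270.
Expected counts (row total × column total / N):
  Condition 1, Correct: 60×127/270 = 28.222
  Condition 1, Incorrect: 60×143/270 = 31.778
  Condition 2, Correct: 86×127/270 = 40.452
  Condition 2, Incorrect: 86×143/270 = 45.548
  Condition 3, Correct: 124×127/270 = 58.326
  Condition 3, Incorrect: 124×143/270 = 65.674
Contributions (O − E)²/E:
  (38 − 28.222)²/28.222 = 3.3878
  (22 − 31.778)²/31.778 = 3.0087
  (58 − 40.452)²/40.452 = 7.6123
  (28 − 45.548)²/45.548 = 6.7606
  (31 − 58.326)²/58.326 = 12.8024
  (93 − 65.674)²/65.674 = 11.3700
χ² = 3.3878 + 3.0087 + 7.6123 + 6.7606 + 12.8024 + 11.3700 = 44.94

44.94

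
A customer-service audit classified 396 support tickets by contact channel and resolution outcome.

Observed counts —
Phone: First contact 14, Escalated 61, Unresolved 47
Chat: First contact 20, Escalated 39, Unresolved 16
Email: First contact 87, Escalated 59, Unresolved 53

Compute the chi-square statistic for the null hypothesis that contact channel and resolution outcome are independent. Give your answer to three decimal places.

Row totals: 122, 75, 199. Column totals: 121, 159, 116. Grand total N = 396.
Expected counts (row total × column total / N):
  Phone, First contact: 122×121/396 = 37.2778
  Phone, Escalated: 122×159/396 = 48.9848
  Phone, Unresolved: 122×116/396 = 35.7374
  Chat, First contact: 75×121/396 = 22.9167
  Chat, Escalated: 75×159/396 = 30.1136
  Chat, Unresolved: 75×116/396 = 21.9697
  Email, First contact: 199×121/396 = 60.8056
  Email, Escalated: 199×159/396 = 79.9015
  Email, Unresolved: 199×116/396 = 58.2929
Contributions (O − E)²/E:
  (14 − 37.2778)²/37.2778 = 14.5356
  (61 − 48.9848)²/48.9848 = 2.9471
  (47 − 35.7374)²/35.7374 = 3.5494
  (20 − 22.9167)²/22.9167 = 0.3712
  (39 − 30.1136)²/30.1136 = 2.6223
  (16 − 21.9697)²/21.9697 = 1.6221
  (87 − 60.8056)²/60.8056 = 11.2843
  (59 − 79.9015)²/79.9015 = 5.4676
  (53 − 58.2929)²/58.2929 = 0.4806
χ² = 14.5356 + 2.9471 + 3.5494 + 0.3712 + 2.6223 + 1.6221 + 11.2843 + 5.4676 + 0.4806 = 42.880

42.880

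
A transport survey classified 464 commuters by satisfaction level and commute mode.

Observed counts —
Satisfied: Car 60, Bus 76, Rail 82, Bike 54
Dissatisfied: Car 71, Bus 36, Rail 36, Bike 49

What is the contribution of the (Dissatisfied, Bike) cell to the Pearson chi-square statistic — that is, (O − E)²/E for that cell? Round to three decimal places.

Row total (Dissatisfied) = 192; column total (Bike) = 103; N = 464.
Expected count E = 192 × 103 / 464 = 42.6207.
Contribution = (O − E)²/E = (49 − 42.6207)² / 42.6207 = 0.955.

0.955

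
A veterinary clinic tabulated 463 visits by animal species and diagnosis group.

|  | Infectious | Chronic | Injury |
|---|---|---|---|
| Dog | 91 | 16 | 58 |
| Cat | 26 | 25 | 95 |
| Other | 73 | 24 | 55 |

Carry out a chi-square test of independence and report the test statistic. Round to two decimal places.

Row totals: 165, 146, 152. Column totals: 190, 65, 208. Grand total N = 463.
Expected counts (row total × column total / N):
  Dog, Infectious: 165×190/463 = 67.711
  Dog, Chronic: 165×65/463 = 23.164
  Dog, Injury: 165×208/463 = 74.125
  Cat, Infectious: 146×190/463 = 59.914
  Cat, Chronic: 146×65/463 = 20.497
  Cat, Injury: 146×208/463 = 65.590
  Other, Infectious: 152×190/463 = 62.376
  Other, Chronic: 152×65/463 = 21.339
  Other, Injury: 152×208/463 = 68.285
Contributions (O − E)²/E:
  (91 − 67.711)²/67.711 = 8.0102
  (16 − 23.164)²/23.164 = 2.2156
  (58 − 74.125)²/74.125 = 3.5078
  (26 − 59.914)²/59.914 = 19.1968
  (25 − 20.497)²/20.497 = 0.9893
  (95 − 65.590)²/65.590 = 13.1872
  (73 − 62.376)²/62.376 = 1.8095
  (24 − 21.339)²/21.339 = 0.3318
  (55 − 68.285)²/68.285 = 2.5846
χ² = 8.0102 + 2.2156 + 3.5078 + 19.1968 + 0.9893 + 13.1872 + 1.8095 + 0.3318 + 2.5846 = 51.83

51.83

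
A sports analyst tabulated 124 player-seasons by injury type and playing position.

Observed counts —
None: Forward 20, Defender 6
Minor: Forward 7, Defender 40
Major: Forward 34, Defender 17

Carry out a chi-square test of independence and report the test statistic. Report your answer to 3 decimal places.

36.353

Row totals: 26, 47, 51. Column totals: 61, 63. Grand total N = 124.
Expected counts (row total × column total / N):
  None, Forward: 26×61/124 = 12.7903
  None, Defender: 26×63/124 = 13.2097
  Minor, Forward: 47×61/124 = 23.1210
  Minor, Defender: 47×63/124 = 23.8790
  Major, Forward: 51×61/124 = 25.0887
  Major, Defender: 51×63/124 = 25.9113
Contributions (O − E)²/E:
  (20 − 12.7903)²/12.7903 = 4.0640
  (6 − 13.2097)²/13.2097 = 3.9350
  (7 − 23.1210)²/23.1210 = 11.2403
  (40 − 23.8790)²/23.8790 = 10.8835
  (34 − 25.0887)²/25.0887 = 3.1652
  (17 − 25.9113)²/25.9113 = 3.0647
χ² = 4.0640 + 3.9350 + 11.2403 + 10.8835 + 3.1652 + 3.0647 = 36.353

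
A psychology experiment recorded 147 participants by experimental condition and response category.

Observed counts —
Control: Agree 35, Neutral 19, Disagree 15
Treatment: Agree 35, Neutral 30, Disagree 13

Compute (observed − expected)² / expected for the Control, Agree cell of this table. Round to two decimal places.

Row total (Control) = 69; column total (Agree) = 70; N = 147.
Expected count E = 69 × 70 / 147 = 32.857.
Contribution = (O − E)²/E = (35 − 32.857)² / 32.857 = 0.14.

0.14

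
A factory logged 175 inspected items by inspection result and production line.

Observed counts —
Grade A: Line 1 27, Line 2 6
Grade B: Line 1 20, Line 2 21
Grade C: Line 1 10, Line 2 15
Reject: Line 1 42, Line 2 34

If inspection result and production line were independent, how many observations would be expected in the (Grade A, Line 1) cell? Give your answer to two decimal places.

18.67

Row total (Grade A) = 33; column total (Line 1) = 99; grand total N = 175.
Expected count = (row total × column total) / N = 33 × 99 / 175 = 18.67.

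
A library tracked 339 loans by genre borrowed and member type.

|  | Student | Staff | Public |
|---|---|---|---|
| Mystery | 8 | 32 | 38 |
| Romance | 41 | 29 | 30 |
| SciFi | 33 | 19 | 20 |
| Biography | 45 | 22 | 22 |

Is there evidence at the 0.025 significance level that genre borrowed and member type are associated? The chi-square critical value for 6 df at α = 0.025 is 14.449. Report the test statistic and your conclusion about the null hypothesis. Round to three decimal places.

34.159; reject H₀

Row totals: 78, 100, 72, 89. Column totals: 127, 102, 110. Grand total N = 339.
Expected counts (row total × column total / N):
  Mystery, Student: 78×127/339 = 29.2212
  Mystery, Staff: 78×102/339 = 23.4690
  Mystery, Public: 78×110/339 = 25.3097
  Romance, Student: 100×127/339 = 37.4631
  Romance, Staff: 100×102/339 = 30.0885
  Romance, Public: 100×110/339 = 32.4484
  SciFi, Student: 72×127/339 = 26.9735
  SciFi, Staff: 72×102/339 = 21.6637
  SciFi, Public: 72×110/339 = 23.3628
  Biography, Student: 89×127/339 = 33.3422
  Biography, Staff: 89×102/339 = 26.7788
  Biography, Public: 89×110/339 = 28.8791
Contributions (O − E)²/E:
  (8 − 29.2212)²/29.2212 = 15.4114
  (32 − 23.4690)²/23.4690 = 3.1010
  (38 − 25.3097)²/25.3097 = 6.3629
  (41 − 37.4631)²/37.4631 = 0.3339
  (29 − 30.0885)²/30.0885 = 0.0394
  (30 − 32.4484)²/32.4484 = 0.1847
  (33 − 26.9735)²/26.9735 = 1.3465
  (19 − 21.6637)²/21.6637 = 0.3275
  (20 − 23.3628)²/23.3628 = 0.4840
  (45 − 33.3422)²/33.3422 = 4.0760
  (22 − 26.7788)²/26.7788 = 0.8528
  (22 − 28.8791)²/28.8791 = 1.6386
χ² = 15.4114 + 3.1010 + 6.3629 + 0.3339 + 0.0394 + 0.1847 + 1.3465 + 0.3275 + 0.4840 + 4.0760 + 0.8528 + 1.6386 = 34.159
df = (4−1)(3−1) = 6. Since 34.159 > 14.449, reject the null hypothesis of independence at α = 0.025.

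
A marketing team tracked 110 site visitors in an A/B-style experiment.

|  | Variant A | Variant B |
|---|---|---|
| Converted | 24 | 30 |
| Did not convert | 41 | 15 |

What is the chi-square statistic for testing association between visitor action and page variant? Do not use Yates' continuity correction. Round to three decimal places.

Row totals: 54, 56. Column totals: 65, 45. Grand total N = 110.
Expected counts (row total × column total / N):
  Converted, Variant A: 54×65/110 = 31.9091
  Converted, Variant B: 54×45/110 = 22.0909
  Did not convert, Variant A: 56×65/110 = 33.0909
  Did not convert, Variant B: 56×45/110 = 22.9091
Contributions (O − E)²/E:
  (24 − 31.9091)²/31.9091 = 1.9604
  (30 − 22.0909)²/22.0909 = 2.8317
  (41 − 33.0909)²/33.0909 = 1.8904
  (15 − 22.9091)²/22.9091 = 2.7305
χ² = 1.9604 + 2.8317 + 1.8904 + 2.7305 = 9.413

9.413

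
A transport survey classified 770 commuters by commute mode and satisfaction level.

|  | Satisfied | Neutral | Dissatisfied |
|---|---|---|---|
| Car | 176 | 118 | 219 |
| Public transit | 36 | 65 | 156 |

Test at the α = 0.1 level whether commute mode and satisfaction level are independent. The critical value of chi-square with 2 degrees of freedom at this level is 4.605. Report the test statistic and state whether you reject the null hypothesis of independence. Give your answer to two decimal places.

37.41; reject H₀

Row totals: 513, 257. Column totals: 212, 183, 375. Grand total N = 770.
Expected counts (row total × column total / N):
  Car, Satisfied: 513×212/770 = 141.242
  Car, Neutral: 513×183/770 = 121.921
  Car, Dissatisfied: 513×375/770 = 249.838
  Public transit, Satisfied: 257×212/770 = 70.758
  Public transit, Neutral: 257×183/770 = 61.079
  Public transit, Dissatisfied: 257×375/770 = 125.162
Contributions (O − E)²/E:
  (176 − 141.242)²/141.242 = 8.5535
  (118 − 121.921)²/121.921 = 0.1261
  (219 − 249.838)²/249.838 = 3.8064
  (36 − 70.758)²/70.758 = 17.0740
  (65 − 61.079)²/61.079 = 0.2517
  (156 − 125.162)²/125.162 = 7.5980
χ² = 8.5535 + 0.1261 + 3.8064 + 17.0740 + 0.2517 + 7.5980 = 37.41
df = (2−1)(3−1) = 2. Since 37.41 > 4.605, reject the null hypothesis of independence at α = 0.1.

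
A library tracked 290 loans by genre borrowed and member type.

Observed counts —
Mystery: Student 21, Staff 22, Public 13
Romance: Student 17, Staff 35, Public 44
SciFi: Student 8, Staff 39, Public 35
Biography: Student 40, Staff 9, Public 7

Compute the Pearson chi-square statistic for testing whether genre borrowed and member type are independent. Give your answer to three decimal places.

Row totals: 56, 96, 82, 56. Column totals: 86, 105, 99. Grand total N = 290.
Expected counts (row total × column total / N):
  Mystery, Student: 56×86/290 = 16.6069
  Mystery, Staff: 56×105/290 = 20.2759
  Mystery, Public: 56×99/290 = 19.1172
  Romance, Student: 96×86/290 = 28.4690
  Romance, Staff: 96×105/290 = 34.7586
  Romance, Public: 96×99/290 = 32.7724
  SciFi, Student: 82×86/290 = 24.3172
  SciFi, Staff: 82×105/290 = 29.6897
  SciFi, Public: 82×99/290 = 27.9931
  Biography, Student: 56×86/290 = 16.6069
  Biography, Staff: 56×105/290 = 20.2759
  Biography, Public: 56×99/290 = 19.1172
Contributions (O − E)²/E:
  (21 − 16.6069)²/16.6069 = 1.1621
  (22 − 20.2759)²/20.2759 = 0.1466
  (13 − 19.1172)²/19.1172 = 1.9574
  (17 − 28.4690)²/28.4690 = 4.6204
  (35 − 34.7586)²/34.7586 = 0.0017
  (44 − 32.7724)²/32.7724 = 3.8465
  (8 − 24.3172)²/24.3172 = 10.9491
  (39 − 29.6897)²/29.6897 = 2.9196
  (35 − 27.9931)²/27.9931 = 1.7539
  (40 − 16.6069)²/16.6069 = 32.9524
  (9 − 20.2759)²/20.2759 = 6.2708
  (7 − 19.1172)²/19.1172 = 7.6803
χ² = 1.1621 + 0.1466 + 1.9574 + 4.6204 + 0.0017 + 3.8465 + 10.9491 + 2.9196 + 1.7539 + 32.9524 + 6.2708 + 7.6803 = 74.261

74.261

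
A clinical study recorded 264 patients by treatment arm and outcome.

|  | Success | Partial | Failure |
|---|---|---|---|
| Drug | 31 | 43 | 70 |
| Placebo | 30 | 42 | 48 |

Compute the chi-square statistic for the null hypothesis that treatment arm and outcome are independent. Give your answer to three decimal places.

1.964

Row totals: 144, 120. Column totals: 61, 85, 118. Grand total N = 264.
Expected counts (row total × column total / N):
  Drug, Success: 144×61/264 = 33.2727
  Drug, Partial: 144×85/264 = 46.3636
  Drug, Failure: 144×118/264 = 64.3636
  Placebo, Success: 120×61/264 = 27.7273
  Placebo, Partial: 120×85/264 = 38.6364
  Placebo, Failure: 120×118/264 = 53.6364
Contributions (O − E)²/E:
  (31 − 33.2727)²/33.2727 = 0.1552
  (43 − 46.3636)²/46.3636 = 0.2440
  (70 − 64.3636)²/64.3636 = 0.4936
  (30 − 27.7273)²/27.7273 = 0.1863
  (42 − 38.6364)²/38.6364 = 0.2928
  (48 − 53.6364)²/53.6364 = 0.5923
χ² = 0.1552 + 0.2440 + 0.4936 + 0.1863 + 0.2928 + 0.5923 = 1.964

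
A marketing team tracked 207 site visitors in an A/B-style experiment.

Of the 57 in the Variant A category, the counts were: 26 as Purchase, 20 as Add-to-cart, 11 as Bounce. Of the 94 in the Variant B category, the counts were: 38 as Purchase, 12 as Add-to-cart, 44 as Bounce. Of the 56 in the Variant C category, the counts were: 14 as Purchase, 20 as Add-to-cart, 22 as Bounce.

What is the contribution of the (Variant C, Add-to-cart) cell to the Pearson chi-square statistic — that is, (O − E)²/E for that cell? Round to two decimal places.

2.50

Row total (Variant C) = 56; column total (Add-to-cart) = 52; N = 207.
Expected count E = 56 × 52 / 207 = 14.068.
Contribution = (O − E)²/E = (20 − 14.068)² / 14.068 = 2.50.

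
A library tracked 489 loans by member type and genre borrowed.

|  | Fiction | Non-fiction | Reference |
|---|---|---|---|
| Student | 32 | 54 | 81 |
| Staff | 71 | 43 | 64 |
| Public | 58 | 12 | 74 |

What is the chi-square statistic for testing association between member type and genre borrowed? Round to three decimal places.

Row totals: 167, 178, 144. Column totals: 161, 109, 219. Grand total N = 489.
Expected counts (row total × column total / N):
  Student, Fiction: 167×161/489 = 54.9836
  Student, Non-fiction: 167×109/489 = 37.2249
  Student, Reference: 167×219/489 = 74.7914
  Staff, Fiction: 178×161/489 = 58.6053
  Staff, Non-fiction: 178×109/489 = 39.6769
  Staff, Reference: 178×219/489 = 79.7178
  Public, Fiction: 144×161/489 = 47.4110
  Public, Non-fiction: 144×109/489 = 32.0982
  Public, Reference: 144×219/489 = 64.4908
Contributions (O − E)²/E:
  (32 − 54.9836)²/54.9836 = 9.6073
  (54 − 37.2249)²/37.2249 = 7.5596
  (81 − 74.7914)²/74.7914 = 0.5154
  (71 − 58.6053)²/58.6053 = 2.6214
  (43 − 39.6769)²/39.6769 = 0.2783
  (64 − 79.7178)²/79.7178 = 3.0990
  (58 − 47.4110)²/47.4110 = 2.3650
  (12 − 32.0982)²/32.0982 = 12.5844
  (74 − 64.4908)²/64.4908 = 1.4021
χ² = 9.6073 + 7.5596 + 0.5154 + 2.6214 + 0.2783 + 3.0990 + 2.3650 + 12.5844 + 1.4021 = 40.033

40.033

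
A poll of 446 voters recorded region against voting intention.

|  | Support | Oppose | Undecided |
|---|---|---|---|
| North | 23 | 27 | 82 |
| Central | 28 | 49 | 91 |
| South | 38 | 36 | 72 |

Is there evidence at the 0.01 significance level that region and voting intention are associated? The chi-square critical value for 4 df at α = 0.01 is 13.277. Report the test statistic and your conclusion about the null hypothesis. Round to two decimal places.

8.38; fail to reject H₀

Row totals: 132, 168, 146. Column totals: 89, 112, 245. Grand total N = 446.
Expected counts (row total × column total / N):
  North, Support: 132×89/446 = 26.341
  North, Oppose: 132×112/446 = 33.148
  North, Undecided: 132×245/446 = 72.511
  Central, Support: 168×89/446 = 33.525
  Central, Oppose: 168×112/446 = 42.188
  Central, Undecided: 168×245/446 = 92.287
  South, Support: 146×89/446 = 29.135
  South, Oppose: 146×112/446 = 36.664
  South, Undecided: 146×245/446 = 80.202
Contributions (O − E)²/E:
  (23 − 26.341)²/26.341 = 0.4238
  (27 − 33.148)²/33.148 = 1.1403
  (82 − 72.511)²/72.511 = 1.2418
  (28 − 33.525)²/33.525 = 0.9105
  (49 − 42.188)²/42.188 = 1.0999
  (91 − 92.287)²/92.287 = 0.0179
  (38 − 29.135)²/29.135 = 2.6974
  (36 − 36.664)²/36.664 = 0.0120
  (72 − 80.202)²/80.202 = 0.8388
χ² = 0.4238 + 1.1403 + 1.2418 + 0.9105 + 1.0999 + 0.0179 + 2.6974 + 0.0120 + 0.8388 = 8.38
df = (3−1)(3−1) = 4. Since 8.38 < 13.277, fail to reject the null hypothesis of independence at α = 0.01.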